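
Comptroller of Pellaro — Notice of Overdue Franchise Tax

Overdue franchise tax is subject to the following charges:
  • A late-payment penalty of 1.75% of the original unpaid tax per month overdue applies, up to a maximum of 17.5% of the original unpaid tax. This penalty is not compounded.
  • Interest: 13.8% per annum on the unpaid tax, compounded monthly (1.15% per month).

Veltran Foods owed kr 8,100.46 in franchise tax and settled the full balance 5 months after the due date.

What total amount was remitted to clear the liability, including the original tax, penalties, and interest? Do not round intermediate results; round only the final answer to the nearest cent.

Penalty: 5 × 1.75% × kr 8,100.46 = kr 708.79… (below the 17.5% cap of kr 1,417.58…)
Interest: kr 8,100.46 × ((1 + 0.0115)^5 − 1) = kr 8,100.46 × 0.0588378… = kr 476.6132…
Total = kr 8,100.46 + kr 708.7903… + kr 476.6132… = kr 9,285.86

kr 9,285.86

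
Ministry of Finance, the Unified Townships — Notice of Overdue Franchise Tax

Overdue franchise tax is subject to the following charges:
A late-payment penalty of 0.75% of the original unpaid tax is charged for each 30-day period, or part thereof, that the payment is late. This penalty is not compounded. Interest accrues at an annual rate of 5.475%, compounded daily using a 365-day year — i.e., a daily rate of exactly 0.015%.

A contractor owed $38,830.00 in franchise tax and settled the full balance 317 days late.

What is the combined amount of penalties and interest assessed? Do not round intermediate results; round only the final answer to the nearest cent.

$5,094.30

Penalty periods: ⌈317/30⌉ = 11; penalty = 11 × 0.75% × $38,830.00 = $3,203.48…
Interest: $38,830.00 × ((1 + 0.00015)^317 − 1) = $38,830.00 × 0.04869490… = $1,890.8228…
Penalties + interest = $3,203.4750 + $1,890.8228… = $5,094.30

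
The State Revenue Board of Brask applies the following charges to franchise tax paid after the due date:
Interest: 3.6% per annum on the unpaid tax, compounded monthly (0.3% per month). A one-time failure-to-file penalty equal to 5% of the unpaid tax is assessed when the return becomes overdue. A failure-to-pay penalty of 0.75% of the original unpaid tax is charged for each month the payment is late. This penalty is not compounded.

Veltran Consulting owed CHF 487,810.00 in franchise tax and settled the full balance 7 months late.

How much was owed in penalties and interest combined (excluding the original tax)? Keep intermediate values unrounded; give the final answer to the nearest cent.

Failure-to-file penalty: 5% × CHF 487,810.00 = CHF 24,390.50
Failure-to-pay penalty: 7 × 0.75% × CHF 487,810.00 = CHF 25,610.03…
Interest: CHF 487,810.00 × ((1 + 0.003)^7 − 1) = CHF 487,810.00 × 0.0211899… = CHF 10,336.6685…
Penalties + interest = CHF 50,000.5250 + CHF 10,336.6685… = CHF 60,337.19

CHF 60,337.19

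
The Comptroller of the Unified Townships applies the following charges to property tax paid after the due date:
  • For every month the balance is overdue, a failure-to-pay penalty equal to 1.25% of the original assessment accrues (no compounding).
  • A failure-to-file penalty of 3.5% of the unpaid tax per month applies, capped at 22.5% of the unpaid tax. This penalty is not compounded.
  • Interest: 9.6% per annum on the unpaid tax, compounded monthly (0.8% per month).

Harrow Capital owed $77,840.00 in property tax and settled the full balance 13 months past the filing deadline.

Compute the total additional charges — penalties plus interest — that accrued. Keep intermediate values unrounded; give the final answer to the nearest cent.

$38,658.57

Failure-to-file: 13 × 3.5% × $77,840.00 = $35,417.20, capped at 22.5% × $77,840.00 = $17,514.00
Failure-to-pay penalty: 13 × 1.25% × $77,840.00 = $12,649.00
Interest: $77,840.00 × ((1 + 0.008)^13 − 1) = $77,840.00 × 0.1091414… = $8,495.5668…
Penalties + interest = $30,163.0000 + $8,495.5668… = $38,658.57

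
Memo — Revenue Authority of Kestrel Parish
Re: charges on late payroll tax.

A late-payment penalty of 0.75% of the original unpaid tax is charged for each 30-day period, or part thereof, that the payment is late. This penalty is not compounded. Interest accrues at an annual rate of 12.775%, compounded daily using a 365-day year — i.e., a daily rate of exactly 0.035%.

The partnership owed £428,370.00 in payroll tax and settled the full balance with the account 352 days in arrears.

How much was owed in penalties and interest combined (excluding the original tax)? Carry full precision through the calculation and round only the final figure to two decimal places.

£94,706.71

Penalty periods: ⌈352/30⌉ = 12; penalty = 12 × 0.75% × £428,370.00 = £38,553.30
Interest: £428,370.00 × ((1 + 0.00035)^352 − 1) = £428,370.00 × 0.13108624… = £56,153.4125…
Penalties + interest = £38,553.3000 + £56,153.4125… = £94,706.71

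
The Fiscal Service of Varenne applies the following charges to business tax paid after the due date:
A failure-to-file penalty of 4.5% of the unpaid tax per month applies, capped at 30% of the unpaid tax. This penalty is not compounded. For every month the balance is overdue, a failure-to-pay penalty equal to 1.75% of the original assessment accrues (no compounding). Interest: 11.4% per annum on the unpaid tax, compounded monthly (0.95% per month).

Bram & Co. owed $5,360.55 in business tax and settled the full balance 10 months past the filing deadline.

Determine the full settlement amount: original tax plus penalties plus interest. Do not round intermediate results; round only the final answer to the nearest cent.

Failure-to-file: 10 × 4.5% × $5,360.55 = $2,412.25…, capped at 30% × $5,360.55 = $1,608.17…
Failure-to-pay penalty = 1.75% × $5,360.55 × 10 mo = $938.10…
Interest: $5,360.55 × ((1 + 0.0095)^10 − 1) = $5,360.55 × 0.0991659… = $531.5836…
Total = $5,360.55 + $2,546.2613… + $531.5836… = $8,438.39

$8,438.39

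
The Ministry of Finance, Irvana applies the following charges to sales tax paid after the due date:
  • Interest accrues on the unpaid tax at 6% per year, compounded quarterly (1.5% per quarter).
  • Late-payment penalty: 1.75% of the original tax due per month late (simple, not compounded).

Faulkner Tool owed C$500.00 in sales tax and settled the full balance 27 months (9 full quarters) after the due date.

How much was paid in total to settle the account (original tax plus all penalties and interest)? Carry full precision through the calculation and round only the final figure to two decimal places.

Late-payment penalty: 27 × 1.75% × C$500.00 = C$236.25
Interest: C$500.00 × ((1 + 0.015)^9 − 1) = C$500.00 × 0.1433900… = C$71.6950…
Total = C$500.00 + C$236.2500 + C$71.6950… = C$807.94

C$807.94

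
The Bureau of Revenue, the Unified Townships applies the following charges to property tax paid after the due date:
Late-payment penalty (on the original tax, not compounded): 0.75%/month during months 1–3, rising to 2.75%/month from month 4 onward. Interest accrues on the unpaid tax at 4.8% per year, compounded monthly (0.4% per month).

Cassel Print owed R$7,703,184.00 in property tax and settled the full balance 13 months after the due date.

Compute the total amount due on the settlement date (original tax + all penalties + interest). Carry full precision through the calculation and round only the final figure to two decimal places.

Penalty, months 1–3: 3 × 0.75% × R$7,703,184.00 = R$173,321.64
Penalty, months 4–13: 10 × 2.75% × R$7,703,184.00 = R$2,118,375.60
Interest: R$7,703,184.00 × ((1 + 0.004)^13 − 1) = R$7,703,184.00 × 0.0532665… = R$410,321.5609…
Total = R$7,703,184.00 + R$2,291,697.2400 + R$410,321.5609… = R$10,405,202.80

R$10,405,202.80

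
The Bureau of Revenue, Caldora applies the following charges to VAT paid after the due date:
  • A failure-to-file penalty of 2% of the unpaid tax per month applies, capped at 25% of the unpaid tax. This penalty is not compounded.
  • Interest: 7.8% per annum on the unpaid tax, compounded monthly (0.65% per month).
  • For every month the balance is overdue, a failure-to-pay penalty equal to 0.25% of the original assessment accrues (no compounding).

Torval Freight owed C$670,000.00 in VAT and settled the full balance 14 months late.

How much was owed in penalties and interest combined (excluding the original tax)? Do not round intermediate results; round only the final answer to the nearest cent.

C$254,564.17

Failure-to-file: 14 × 2% × C$670,000.00 = C$187,600.00, capped at 25% × C$670,000.00 = C$167,500.00
Failure-to-pay penalty: 14 × 0.25% × C$670,000.00 = C$23,450.00
Interest: C$670,000.00 × ((1 + 0.0065)^14 − 1) = C$670,000.00 × 0.0949465… = C$63,614.1709…
Penalties + interest = C$190,950.0000 + C$63,614.1709… = C$254,564.17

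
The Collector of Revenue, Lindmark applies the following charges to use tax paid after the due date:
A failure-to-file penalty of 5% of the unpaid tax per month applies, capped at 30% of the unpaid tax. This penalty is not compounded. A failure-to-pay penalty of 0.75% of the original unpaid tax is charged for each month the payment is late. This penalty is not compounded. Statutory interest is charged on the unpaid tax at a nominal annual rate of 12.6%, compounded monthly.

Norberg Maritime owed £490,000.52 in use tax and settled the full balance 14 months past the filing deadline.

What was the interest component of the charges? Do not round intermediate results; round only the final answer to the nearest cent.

Interest (12.6%/yr ÷ 12 = 1.05%/month): £490,000.52 × ((1 + 0.0105)^14 − 1) = £77,158.6925…

£77,158.69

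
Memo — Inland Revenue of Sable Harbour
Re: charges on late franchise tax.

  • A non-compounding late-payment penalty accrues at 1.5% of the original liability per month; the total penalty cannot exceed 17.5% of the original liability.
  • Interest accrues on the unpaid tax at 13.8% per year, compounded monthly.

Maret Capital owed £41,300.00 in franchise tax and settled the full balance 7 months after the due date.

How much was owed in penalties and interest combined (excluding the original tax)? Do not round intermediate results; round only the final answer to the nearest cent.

£7,778.07

Penalty: 7 × 1.5% × £41,300.00 = £4,336.50 (below the 17.5% cap of £7,227.50)
Interest (13.8%/yr ÷ 12 = 1.15%/month): £41,300.00 × ((1 + 0.0115)^7 − 1) = £3,441.5743…
Penalties + interest = £4,336.5000 + £3,441.5743… = £7,778.07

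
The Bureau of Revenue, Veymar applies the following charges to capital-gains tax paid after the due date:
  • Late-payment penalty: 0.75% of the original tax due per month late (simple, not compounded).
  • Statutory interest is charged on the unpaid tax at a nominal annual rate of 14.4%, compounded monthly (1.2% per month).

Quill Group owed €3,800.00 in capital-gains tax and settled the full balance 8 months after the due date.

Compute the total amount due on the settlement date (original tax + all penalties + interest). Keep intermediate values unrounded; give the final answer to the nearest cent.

Late-payment penalty: 8 × 0.75% × €3,800.00 = €228.00
Interest: €3,800.00 × ((1 + 0.012)^8 − 1) = €3,800.00 × 0.1001302… = €380.4949…
Total = €3,800.00 + €228.0000 + €380.4949… = €4,408.49

€4,408.49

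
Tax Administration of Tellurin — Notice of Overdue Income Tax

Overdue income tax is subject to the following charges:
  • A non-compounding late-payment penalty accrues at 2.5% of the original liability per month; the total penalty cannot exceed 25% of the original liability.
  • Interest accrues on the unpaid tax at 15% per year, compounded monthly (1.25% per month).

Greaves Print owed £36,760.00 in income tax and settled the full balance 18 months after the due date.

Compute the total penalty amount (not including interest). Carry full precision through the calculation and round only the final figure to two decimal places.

Penalty (uncapped): 18 × 2.5% × £36,760.00 = £16,542.00; cap = 25% × £36,760.00 = £9,190.00 → penalty = £9,190.00

£9,190.00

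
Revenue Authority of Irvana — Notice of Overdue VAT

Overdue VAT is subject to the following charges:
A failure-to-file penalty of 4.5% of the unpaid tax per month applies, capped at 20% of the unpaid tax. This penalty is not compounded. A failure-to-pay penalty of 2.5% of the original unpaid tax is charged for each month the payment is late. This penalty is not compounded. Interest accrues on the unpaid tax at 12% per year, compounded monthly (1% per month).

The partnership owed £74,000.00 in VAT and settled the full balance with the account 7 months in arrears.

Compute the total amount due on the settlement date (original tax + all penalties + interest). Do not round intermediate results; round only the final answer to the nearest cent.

Failure-to-file: 7 × 4.5% × £74,000.00 = £23,310.00, capped at 20% × £74,000.00 = £14,800.00
Failure-to-pay penalty = 2.5% × £74,000.00 × 7 mo = £12,950.00
Interest: £74,000.00 × ((1 + 0.01)^7 − 1) = £74,000.00 × 0.0721354… = £5,338.0161…
Total = £74,000.00 + £27,750.0000 + £5,338.0161… = £107,088.02

£107,088.02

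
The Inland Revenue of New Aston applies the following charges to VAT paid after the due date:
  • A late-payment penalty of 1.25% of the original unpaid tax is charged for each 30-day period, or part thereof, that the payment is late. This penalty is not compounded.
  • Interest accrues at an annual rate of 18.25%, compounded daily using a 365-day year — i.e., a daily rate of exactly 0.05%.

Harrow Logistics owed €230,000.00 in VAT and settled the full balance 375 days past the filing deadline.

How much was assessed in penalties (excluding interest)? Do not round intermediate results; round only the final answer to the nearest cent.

Penalty periods: ⌈375/30⌉ = 13; penalty = 13 × 1.25% × €230,000.00 = €37,375.00

€37,375.00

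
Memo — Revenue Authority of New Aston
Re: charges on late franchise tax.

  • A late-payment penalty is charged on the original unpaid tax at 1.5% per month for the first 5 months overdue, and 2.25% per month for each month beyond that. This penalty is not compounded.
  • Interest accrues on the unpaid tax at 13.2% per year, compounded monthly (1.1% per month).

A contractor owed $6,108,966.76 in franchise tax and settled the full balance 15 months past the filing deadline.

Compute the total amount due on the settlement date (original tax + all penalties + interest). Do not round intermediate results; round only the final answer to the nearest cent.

Penalty, months 1–5: 5 × 1.5% × $6,108,966.76 = $458,172.51…
Penalty, months 6–15: 10 × 2.25% × $6,108,966.76 = $1,374,517.52…
Interest: $6,108,966.76 × ((1 + 0.011)^15 − 1) = $6,108,966.76 × 0.1783311… = $1,089,418.6558…
Total = $6,108,966.76 + $1,832,690.0280 + $1,089,418.6558… = $9,031,075.44

$9,031,075.44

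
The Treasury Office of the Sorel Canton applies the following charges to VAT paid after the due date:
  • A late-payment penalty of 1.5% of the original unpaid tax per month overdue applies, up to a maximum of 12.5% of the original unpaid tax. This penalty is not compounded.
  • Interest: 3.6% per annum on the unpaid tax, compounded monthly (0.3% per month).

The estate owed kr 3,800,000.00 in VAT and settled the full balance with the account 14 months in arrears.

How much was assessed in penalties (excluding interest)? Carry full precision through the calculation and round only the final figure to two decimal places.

Penalty (uncapped): 14 × 1.5% × kr 3,800,000.00 = kr 798,000.00; cap = 12.5% × kr 3,800,000.00 = kr 475,000.00 → penalty = kr 475,000.00

kr 475,000.00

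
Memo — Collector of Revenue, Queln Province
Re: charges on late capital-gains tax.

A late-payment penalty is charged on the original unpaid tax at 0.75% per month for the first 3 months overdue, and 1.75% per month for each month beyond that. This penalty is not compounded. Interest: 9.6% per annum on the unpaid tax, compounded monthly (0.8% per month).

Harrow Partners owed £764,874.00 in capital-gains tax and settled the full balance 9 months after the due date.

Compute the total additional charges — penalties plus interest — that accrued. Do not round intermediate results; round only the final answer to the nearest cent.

Penalty, months 1–3: 3 × 0.75% × £764,874.00 = £17,209.67…
Penalty, months 4–9: 6 × 1.75% × £764,874.00 = £80,311.77
Interest: £764,874.00 × ((1 + 0.008)^9 − 1) = £764,874.00 × 0.0743475… = £56,866.4913…
Penalties + interest = £97,521.4350 + £56,866.4913… = £154,387.93

£154,387.93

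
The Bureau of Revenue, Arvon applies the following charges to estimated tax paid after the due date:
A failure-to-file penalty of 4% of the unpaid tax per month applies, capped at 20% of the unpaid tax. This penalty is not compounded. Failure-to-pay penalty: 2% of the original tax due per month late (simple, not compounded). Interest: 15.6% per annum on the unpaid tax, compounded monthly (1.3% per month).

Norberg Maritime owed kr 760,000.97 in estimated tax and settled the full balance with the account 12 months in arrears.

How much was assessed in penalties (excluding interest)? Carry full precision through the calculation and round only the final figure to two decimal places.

kr 334,400.43

Failure-to-file: 12 × 4% × kr 760,000.97 = kr 364,800.47…, capped at 20% × kr 760,000.97 = kr 152,000.19…
Failure-to-pay penalty: 12 × 2% × kr 760,000.97 = kr 182,400.23…
Total penalty = kr 152,000.19… + kr 182,400.23… = kr 334,400.43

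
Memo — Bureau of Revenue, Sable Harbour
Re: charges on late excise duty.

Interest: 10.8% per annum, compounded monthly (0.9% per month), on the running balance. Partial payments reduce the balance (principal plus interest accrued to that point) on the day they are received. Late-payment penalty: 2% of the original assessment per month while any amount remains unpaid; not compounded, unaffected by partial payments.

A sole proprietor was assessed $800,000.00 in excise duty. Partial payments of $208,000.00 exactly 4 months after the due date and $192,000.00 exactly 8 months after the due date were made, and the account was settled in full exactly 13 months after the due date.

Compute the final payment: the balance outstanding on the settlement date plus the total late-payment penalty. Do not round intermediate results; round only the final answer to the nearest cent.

Balance at month 4: $800,000.0000 × (1 + 0.009)^4 = $829,191.1380…
After $208,000.00 payment: $829,191.1380… − $208,000.00 = $621,191.1380…
Balance at month 8: $621,191.1380… × (1 + 0.009)^4 = $643,857.7334…
After $192,000.00 payment: $643,857.7334… − $192,000.00 = $451,857.7334…
Balance at month 13: $451,857.7334… × (1 + 0.009)^5 = $472,560.6450…
Penalty: 13 × 2% × $800,000.00 = $208,000.00
Final settlement = outstanding balance + penalty = $472,560.6450… + $208,000.00 = $680,560.65

$680,560.65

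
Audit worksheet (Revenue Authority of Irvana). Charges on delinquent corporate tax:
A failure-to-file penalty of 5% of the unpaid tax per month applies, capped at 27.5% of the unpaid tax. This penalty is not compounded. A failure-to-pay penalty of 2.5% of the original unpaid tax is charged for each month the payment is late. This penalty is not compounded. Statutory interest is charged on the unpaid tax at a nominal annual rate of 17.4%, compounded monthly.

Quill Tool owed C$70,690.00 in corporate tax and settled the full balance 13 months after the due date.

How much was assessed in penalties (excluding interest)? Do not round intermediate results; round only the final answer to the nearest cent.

C$42,414.00

Failure-to-file: 13 × 5% × C$70,690.00 = C$45,948.50, capped at 27.5% × C$70,690.00 = C$19,439.75
Failure-to-pay penalty = 2.5% × C$70,690.00 × 13 mo = C$22,974.25
Total penalty = C$19,439.75 + C$22,974.25 = C$42,414.00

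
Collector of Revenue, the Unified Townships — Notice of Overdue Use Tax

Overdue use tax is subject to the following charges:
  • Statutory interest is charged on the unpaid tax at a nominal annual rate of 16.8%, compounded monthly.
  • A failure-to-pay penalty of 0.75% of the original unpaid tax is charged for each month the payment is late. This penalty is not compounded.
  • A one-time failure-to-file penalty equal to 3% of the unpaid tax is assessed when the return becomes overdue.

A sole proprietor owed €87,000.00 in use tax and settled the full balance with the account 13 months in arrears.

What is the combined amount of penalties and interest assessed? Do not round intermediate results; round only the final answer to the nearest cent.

Failure-to-file penalty: 3% × €87,000.00 = €2,610.00
Failure-to-pay penalty: 13 × 0.75% × €87,000.00 = €8,482.50
Interest (16.8%/yr ÷ 12 = 1.4%/month): €87,000.00 × ((1 + 0.014)^13 − 1) = €17,234.7832…
Penalties + interest = €11,092.5000 + €17,234.7832… = €28,327.28

€28,327.28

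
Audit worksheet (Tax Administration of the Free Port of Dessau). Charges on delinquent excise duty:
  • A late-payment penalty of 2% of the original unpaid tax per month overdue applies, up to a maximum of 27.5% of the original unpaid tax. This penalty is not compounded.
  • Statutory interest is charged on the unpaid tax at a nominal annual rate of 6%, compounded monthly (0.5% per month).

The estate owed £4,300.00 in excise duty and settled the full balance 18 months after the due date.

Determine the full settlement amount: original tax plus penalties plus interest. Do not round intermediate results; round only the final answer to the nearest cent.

Penalty (uncapped): 18 × 2% × £4,300.00 = £1,548.00; cap = 27.5% × £4,300.00 = £1,182.50 → penalty = £1,182.50
Interest: £4,300.00 × ((1 + 0.005)^18 − 1) = £4,300.00 × 0.0939289… = £403.8944…
Total = £4,300.00 + £1,182.5000 + £403.8944… = £5,886.39

£5,886.39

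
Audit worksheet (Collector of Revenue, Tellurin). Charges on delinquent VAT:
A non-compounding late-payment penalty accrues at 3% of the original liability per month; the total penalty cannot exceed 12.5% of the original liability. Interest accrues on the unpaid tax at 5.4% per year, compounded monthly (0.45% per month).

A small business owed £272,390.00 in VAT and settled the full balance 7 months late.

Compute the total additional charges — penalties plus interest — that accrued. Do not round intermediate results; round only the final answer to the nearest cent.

£42,745.74

Penalty (uncapped): 7 × 3% × £272,390.00 = £57,201.90; cap = 12.5% × £272,390.00 = £34,048.75 → penalty = £34,048.75
Interest: £272,390.00 × ((1 + 0.0045)^7 − 1) = £272,390.00 × 0.0319285… = £8,696.9915…
Penalties + interest = £34,048.7500 + £8,696.9915… = £42,745.74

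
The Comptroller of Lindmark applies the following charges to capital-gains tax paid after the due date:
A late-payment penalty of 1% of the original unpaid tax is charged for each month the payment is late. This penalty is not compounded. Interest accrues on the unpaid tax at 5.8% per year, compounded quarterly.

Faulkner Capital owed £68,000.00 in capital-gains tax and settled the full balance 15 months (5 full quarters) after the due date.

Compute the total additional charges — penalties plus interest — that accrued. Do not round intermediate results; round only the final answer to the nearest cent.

£15,275.06

Late-payment penalty: 15 × 1% × £68,000.00 = £10,200.00
Interest (5.8%/yr ÷ 4 = 1.45%/quarter): £68,000.00 × ((1 + 0.0145)^5 − 1) = £5,075.0581…
Penalties + interest = £10,200.0000 + £5,075.0581… = £15,275.06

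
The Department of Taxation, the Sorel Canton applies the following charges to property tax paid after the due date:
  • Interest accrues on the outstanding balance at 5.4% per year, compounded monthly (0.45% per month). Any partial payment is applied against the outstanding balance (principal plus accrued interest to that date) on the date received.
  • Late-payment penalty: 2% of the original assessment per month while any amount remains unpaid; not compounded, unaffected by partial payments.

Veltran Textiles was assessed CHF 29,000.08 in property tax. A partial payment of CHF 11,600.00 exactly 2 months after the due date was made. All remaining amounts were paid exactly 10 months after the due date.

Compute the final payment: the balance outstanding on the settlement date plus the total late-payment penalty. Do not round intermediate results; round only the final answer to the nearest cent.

CHF 24,107.61

Balance at month 2: CHF 29,000.0800 × (1 + 0.0045)^2 = CHF 29,261.6680…
After CHF 11,600.00 payment: CHF 29,261.6680… − CHF 11,600.00 = CHF 17,661.6680…
Balance at month 10: CHF 17,661.6680… × (1 + 0.0045)^8 = CHF 18,307.5928…
Penalty: 10 × 2% × CHF 29,000.08 = CHF 5,800.02…
Final settlement = outstanding balance + penalty = CHF 18,307.5928… + CHF 5,800.02… = CHF 24,107.61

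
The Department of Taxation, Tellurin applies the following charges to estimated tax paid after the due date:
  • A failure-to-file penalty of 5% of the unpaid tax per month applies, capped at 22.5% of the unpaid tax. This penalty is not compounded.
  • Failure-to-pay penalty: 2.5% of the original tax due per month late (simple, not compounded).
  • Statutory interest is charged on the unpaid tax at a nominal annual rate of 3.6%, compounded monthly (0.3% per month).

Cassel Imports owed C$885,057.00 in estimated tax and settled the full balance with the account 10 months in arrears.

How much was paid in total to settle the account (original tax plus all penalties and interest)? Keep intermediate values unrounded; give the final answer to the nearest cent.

Failure-to-file: 10 × 5% × C$885,057.00 = C$442,528.50, capped at 22.5% × C$885,057.00 = C$199,137.83…
Failure-to-pay penalty: 10 × 2.5% × C$885,057.00 = C$221,264.25
Interest: C$885,057.00 × ((1 + 0.003)^10 − 1) = C$885,057.00 × 0.0304083… = C$26,913.0408…
Total = C$885,057.00 + C$420,402.0750 + C$26,913.0408… = C$1,332,372.12

C$1,332,372.12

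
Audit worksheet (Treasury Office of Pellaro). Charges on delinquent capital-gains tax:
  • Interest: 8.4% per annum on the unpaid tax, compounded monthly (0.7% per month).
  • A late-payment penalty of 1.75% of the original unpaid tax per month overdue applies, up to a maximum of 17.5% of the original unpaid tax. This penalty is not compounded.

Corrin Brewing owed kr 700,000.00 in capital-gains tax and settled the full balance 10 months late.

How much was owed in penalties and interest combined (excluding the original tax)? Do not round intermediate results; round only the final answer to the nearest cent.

Penalty (uncapped): 10 × 1.75% × kr 700,000.00 = kr 122,500.00; cap = 17.5% × kr 700,000.00 = kr 122,500.00 → penalty = kr 122,500.00
Interest: kr 700,000.00 × ((1 + 0.007)^10 − 1) = kr 700,000.00 × 0.0722467… = kr 50,572.6679…
Penalties + interest = kr 122,500.0000 + kr 50,572.6679… = kr 173,072.67

kr 173,072.67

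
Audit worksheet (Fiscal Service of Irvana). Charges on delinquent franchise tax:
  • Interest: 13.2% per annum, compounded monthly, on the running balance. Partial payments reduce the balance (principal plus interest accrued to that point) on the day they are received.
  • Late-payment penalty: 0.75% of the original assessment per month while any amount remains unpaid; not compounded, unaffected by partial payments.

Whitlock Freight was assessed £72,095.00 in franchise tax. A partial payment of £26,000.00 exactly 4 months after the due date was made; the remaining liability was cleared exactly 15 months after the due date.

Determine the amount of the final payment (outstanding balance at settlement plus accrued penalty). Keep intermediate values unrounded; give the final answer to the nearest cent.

Monthly rate = 13.2% ÷ 12 = 1.1%
Balance at month 4: £72,095.0000 × (1 + 0.011)^4 = £75,319.9059…
After £26,000.00 payment: £75,319.9059… − £26,000.00 = £49,319.9059…
Balance at month 15: £49,319.9059… × (1 + 0.011)^11 = £55,626.9118…
Penalty: 15 × 0.75% × £72,095.00 = £8,110.69…
Final settlement = outstanding balance + penalty = £55,626.9118… + £8,110.69… = £63,737.60

£63,737.60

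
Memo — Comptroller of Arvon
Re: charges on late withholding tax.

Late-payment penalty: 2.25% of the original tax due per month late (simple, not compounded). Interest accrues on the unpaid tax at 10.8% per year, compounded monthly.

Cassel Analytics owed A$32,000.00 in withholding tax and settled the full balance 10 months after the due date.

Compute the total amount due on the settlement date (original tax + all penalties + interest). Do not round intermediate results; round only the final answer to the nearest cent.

Late-payment penalty: 10 × 2.25% × A$32,000.00 = A$7,200.00
Interest (10.8%/yr ÷ 12 = 0.9%/month): A$32,000.00 × ((1 + 0.009)^10 − 1) = A$2,999.4839…
Total = A$32,000.00 + A$7,200.0000 + A$2,999.4839… = A$42,199.48

A$42,199.48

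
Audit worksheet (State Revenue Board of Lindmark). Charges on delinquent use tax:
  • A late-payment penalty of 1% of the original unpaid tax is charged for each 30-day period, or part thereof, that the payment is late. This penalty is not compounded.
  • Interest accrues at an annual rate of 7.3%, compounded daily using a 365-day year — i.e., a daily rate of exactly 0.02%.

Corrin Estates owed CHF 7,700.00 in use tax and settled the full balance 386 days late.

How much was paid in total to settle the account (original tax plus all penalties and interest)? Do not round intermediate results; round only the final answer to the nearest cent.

Penalty periods: ⌈386/30⌉ = 13; penalty = 13 × 1% × CHF 7,700.00 = CHF 1,001.00
Interest: CHF 7,700.00 × ((1 + 0.0002)^386 − 1) = CHF 7,700.00 × 0.08024977… = CHF 617.9232…
Total = CHF 7,700.00 + CHF 1,001.0000 + CHF 617.9232… = CHF 9,318.92

CHF 9,318.92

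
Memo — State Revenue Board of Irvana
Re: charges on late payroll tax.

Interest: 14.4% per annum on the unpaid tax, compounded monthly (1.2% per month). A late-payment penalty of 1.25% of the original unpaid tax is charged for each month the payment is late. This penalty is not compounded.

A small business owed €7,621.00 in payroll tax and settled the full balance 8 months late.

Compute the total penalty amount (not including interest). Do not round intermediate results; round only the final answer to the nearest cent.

Late-payment penalty = 1.25% × €7,621.00 × 8 mo = €762.10

€762.10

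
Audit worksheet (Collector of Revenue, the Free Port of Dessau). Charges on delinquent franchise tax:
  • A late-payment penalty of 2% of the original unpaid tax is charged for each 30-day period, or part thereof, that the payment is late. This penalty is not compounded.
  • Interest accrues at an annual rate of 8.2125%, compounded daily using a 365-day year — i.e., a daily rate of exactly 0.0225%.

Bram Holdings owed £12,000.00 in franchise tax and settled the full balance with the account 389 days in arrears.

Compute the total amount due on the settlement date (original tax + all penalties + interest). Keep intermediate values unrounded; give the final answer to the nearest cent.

Penalty periods: ⌈389/30⌉ = 13; penalty = 13 × 2% × £12,000.00 = £3,120.00
Interest: £12,000.00 × ((1 + 0.000225)^389 − 1) = £12,000.00 × 0.09145881… = £1,097.5057…
Total = £12,000.00 + £3,120.0000 + £1,097.5057… = £16,217.51

£16,217.51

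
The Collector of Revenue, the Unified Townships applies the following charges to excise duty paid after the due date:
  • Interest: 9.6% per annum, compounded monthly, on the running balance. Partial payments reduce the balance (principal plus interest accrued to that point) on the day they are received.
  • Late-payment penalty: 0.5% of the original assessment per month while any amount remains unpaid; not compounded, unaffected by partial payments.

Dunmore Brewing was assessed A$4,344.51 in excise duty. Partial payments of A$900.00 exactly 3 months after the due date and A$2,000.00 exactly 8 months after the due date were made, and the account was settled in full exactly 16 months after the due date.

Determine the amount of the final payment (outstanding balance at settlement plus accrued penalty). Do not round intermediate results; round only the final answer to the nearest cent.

A$2,152.94

Monthly rate = 9.6% ÷ 12 = 0.8%
Balance at month 3: A$4,344.5100 × (1 + 0.008)^3 = A$4,449.6146…
After A$900.00 payment: A$4,449.6146… − A$900.00 = A$3,549.6146…
Balance at month 8: A$3,549.6146… × (1 + 0.008)^5 = A$3,693.8892…
After A$2,000.00 payment: A$3,693.8892… − A$2,000.00 = A$1,693.8892…
Balance at month 16: A$1,693.8892… × (1 + 0.008)^8 = A$1,805.3826…
Penalty: 16 × 0.5% × A$4,344.51 = A$347.56…
Final settlement = outstanding balance + penalty = A$1,805.3826… + A$347.56… = A$2,152.94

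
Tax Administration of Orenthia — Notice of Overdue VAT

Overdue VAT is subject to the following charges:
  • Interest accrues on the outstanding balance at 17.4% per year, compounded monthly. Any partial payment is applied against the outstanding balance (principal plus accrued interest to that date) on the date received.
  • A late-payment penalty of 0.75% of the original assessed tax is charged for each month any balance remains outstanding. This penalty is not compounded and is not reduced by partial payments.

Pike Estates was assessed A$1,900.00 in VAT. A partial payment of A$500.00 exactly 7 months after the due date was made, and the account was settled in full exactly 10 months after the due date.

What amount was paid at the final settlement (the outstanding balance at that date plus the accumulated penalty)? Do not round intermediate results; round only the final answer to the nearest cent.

A$1,814.62

Monthly rate = 17.4% ÷ 12 = 1.45%
Balance at month 7: A$1,900.0000 × (1 + 0.0145)^7 = A$2,101.4447…
After A$500.00 payment: A$2,101.4447… − A$500.00 = A$1,601.4447…
Balance at month 10: A$1,601.4447… × (1 + 0.0145)^3 = A$1,672.1225…
Penalty: 10 × 0.75% × A$1,900.00 = A$142.50
Final settlement = outstanding balance + penalty = A$1,672.1225… + A$142.50 = A$1,814.62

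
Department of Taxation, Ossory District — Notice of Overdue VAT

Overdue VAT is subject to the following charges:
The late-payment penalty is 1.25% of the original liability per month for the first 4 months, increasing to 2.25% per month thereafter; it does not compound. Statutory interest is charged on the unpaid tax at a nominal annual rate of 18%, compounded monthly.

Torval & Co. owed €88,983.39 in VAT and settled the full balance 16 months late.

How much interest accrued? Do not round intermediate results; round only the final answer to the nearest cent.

€23,935.25

Interest (18%/yr ÷ 12 = 1.5%/month): €88,983.39 × ((1 + 0.015)^16 − 1) = €23,935.2459…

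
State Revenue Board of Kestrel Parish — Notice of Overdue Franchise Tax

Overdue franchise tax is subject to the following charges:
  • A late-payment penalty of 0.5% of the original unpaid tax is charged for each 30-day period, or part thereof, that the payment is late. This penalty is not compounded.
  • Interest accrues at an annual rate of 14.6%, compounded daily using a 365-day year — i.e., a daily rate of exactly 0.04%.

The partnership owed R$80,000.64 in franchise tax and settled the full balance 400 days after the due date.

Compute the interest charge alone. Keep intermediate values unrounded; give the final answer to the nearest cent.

Interest: R$80,000.64 × ((1 + 0.0004)^400 − 1) = R$80,000.64 × 0.17347333… = R$13,877.9774…

R$13,877.98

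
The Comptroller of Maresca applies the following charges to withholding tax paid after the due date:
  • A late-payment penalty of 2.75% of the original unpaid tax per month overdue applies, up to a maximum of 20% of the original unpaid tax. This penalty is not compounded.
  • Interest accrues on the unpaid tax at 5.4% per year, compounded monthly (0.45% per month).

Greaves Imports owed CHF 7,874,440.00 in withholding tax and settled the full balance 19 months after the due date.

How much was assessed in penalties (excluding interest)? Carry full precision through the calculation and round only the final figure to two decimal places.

Penalty (uncapped): 19 × 2.75% × CHF 7,874,440.00 = CHF 4,114,394.90; cap = 20% × CHF 7,874,440.00 = CHF 1,574,888.00 → penalty = CHF 1,574,888.00

CHF 1,574,888.00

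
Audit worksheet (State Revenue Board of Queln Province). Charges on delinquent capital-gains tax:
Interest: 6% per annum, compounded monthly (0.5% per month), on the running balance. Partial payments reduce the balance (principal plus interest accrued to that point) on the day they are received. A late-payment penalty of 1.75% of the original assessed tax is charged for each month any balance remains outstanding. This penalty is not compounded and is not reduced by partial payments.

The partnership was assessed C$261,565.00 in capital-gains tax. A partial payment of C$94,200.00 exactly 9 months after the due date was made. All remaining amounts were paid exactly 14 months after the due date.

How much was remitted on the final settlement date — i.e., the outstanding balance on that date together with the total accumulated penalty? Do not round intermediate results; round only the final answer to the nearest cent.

C$247,986.43

Balance at month 9: C$261,565.0000 × (1 + 0.005)^9 = C$273,573.6006…
After C$94,200.00 payment: C$273,573.6006… − C$94,200.00 = C$179,373.6006…
Balance at month 14: C$179,373.6006… × (1 + 0.005)^5 = C$183,903.0088…
Penalty: 14 × 1.75% × C$261,565.00 = C$64,083.43…
Final settlement = outstanding balance + penalty = C$183,903.0088… + C$64,083.43… = C$247,986.43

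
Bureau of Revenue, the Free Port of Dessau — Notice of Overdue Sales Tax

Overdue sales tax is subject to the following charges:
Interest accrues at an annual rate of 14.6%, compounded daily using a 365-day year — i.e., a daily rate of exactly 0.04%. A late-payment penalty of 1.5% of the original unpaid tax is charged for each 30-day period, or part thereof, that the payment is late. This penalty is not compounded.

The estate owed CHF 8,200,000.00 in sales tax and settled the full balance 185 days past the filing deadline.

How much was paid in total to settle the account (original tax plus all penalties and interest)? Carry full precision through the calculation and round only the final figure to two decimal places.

Penalty periods: ⌈185/30⌉ = 7; penalty = 7 × 1.5% × CHF 8,200,000.00 = CHF 861,000.00
Interest: CHF 8,200,000.00 × ((1 + 0.0004)^185 − 1) = CHF 8,200,000.00 × 0.07679087… = CHF 629,685.1596…
Total = CHF 8,200,000.00 + CHF 861,000.0000 + CHF 629,685.1596… = CHF 9,690,685.16

CHF 9,690,685.16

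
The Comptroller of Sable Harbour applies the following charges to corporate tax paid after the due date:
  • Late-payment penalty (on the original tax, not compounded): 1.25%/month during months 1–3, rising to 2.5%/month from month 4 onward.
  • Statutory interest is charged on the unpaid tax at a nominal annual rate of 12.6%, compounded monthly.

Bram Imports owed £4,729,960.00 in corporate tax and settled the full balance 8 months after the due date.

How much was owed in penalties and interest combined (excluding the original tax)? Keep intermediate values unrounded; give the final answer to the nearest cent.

£1,180,847.21

Penalty, months 1–3: 3 × 1.25% × £4,729,960.00 = £177,373.50
Penalty, months 4–8: 5 × 2.5% × £4,729,960.00 = £591,245.00
Interest (12.6%/yr ÷ 12 = 1.05%/month): £4,729,960.00 × ((1 + 0.0105)^8 − 1) = £412,228.7141…
Penalties + interest = £768,618.5000 + £412,228.7141… = £1,180,847.21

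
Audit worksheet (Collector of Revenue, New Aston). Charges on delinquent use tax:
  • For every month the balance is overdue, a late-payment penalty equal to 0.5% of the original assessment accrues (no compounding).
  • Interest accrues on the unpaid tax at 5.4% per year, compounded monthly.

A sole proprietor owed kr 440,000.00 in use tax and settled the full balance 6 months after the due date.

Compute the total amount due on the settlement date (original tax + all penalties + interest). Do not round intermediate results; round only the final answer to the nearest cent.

Late-payment penalty: 6 × 0.5% × kr 440,000.00 = kr 13,200.00
Interest (5.4%/yr ÷ 12 = 0.45%/month): kr 440,000.00 × ((1 + 0.0045)^6 − 1) = kr 12,014.4546…
Total = kr 440,000.00 + kr 13,200.0000 + kr 12,014.4546… = kr 465,214.45

kr 465,214.45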